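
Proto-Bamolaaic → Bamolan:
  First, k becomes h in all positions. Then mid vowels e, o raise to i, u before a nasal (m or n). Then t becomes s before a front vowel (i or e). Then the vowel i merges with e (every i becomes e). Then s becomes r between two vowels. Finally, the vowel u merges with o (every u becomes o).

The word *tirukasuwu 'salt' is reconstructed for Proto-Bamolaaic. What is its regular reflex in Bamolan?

seroharowo

Bamolan: *tirukasuwu
  tirukasuwu → tiruhasuwu   [unconditioned shift]
  tiruhasuwu (rule 2 does not apply)
  tiruhasuwu → siruhasuwu   [palatalisation]
  siruhasuwu → seruhasuwu   [vowel merger]
  seruhasuwu → seruharuwu   [rhotacism]
  seruharuwu → seroharowo   [vowel merger]
  giving Bamolan seroharowo.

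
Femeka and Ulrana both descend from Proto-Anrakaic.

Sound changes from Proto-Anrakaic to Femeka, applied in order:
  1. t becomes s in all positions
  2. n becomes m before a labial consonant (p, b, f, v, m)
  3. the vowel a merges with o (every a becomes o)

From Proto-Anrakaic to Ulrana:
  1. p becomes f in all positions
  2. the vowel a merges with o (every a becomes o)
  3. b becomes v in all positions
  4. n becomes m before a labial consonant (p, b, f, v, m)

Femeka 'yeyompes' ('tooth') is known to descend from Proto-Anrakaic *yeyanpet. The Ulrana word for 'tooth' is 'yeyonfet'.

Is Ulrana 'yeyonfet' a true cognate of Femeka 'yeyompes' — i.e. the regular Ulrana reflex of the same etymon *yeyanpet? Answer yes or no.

Derive the expected Ulrana reflex of *yeyanpet:
Ulrana: *yeyanpet > yeyanfet > yeyonfet > yeyomfet  (by unconditioned shift, vowel merger, nasal place assimilation)
The regular Ulrana reflex would be 'yeyomfet', but the attested form is 'yeyonfet'. The correspondence is irregular, so they are not cognates (the Ulrana form has a different source).

no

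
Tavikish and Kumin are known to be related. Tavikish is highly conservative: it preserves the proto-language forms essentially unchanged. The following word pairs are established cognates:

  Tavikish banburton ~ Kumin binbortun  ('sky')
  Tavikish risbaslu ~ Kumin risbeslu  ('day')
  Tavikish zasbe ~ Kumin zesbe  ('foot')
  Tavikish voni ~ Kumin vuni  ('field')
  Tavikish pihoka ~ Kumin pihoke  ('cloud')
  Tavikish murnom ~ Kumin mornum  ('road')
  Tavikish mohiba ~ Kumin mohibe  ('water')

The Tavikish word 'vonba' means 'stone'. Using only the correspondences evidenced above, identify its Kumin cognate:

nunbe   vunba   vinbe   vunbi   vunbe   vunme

banburton ~ binbortun, voni ~ vuni — Tavikish o corresponds to Kumin u after a consonant, before a nasal.
pihoka ~ pihoke, mohiba ~ mohibe — Tavikish a corresponds to Kumin e word-finally.
Applying these to Tavikish 'vonba':
  vonba → vunba   (o→u after a consonant, before a nasal)
  vunba → vunbe   (a→e word-finally)
So the Kumin cognate is 'vunbe'.

vunbe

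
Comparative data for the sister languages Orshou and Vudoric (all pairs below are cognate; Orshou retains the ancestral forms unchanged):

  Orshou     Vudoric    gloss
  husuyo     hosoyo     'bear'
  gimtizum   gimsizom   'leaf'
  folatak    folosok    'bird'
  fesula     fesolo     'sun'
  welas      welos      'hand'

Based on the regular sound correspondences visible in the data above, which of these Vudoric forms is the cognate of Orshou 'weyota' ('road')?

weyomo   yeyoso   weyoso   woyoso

weyoso

folatak ~ folosok — Orshou t corresponds to Vudoric s between vowels (before a back vowel).
fesula ~ fesolo — Orshou a corresponds to Vudoric o word-finally.
Applying these to Orshou 'weyota':
  weyota → weyosa   (t→s between vowels (before a back vowel))
  weyosa → weyoso   (a→o word-finally)
So the Vudoric cognate is 'weyoso'.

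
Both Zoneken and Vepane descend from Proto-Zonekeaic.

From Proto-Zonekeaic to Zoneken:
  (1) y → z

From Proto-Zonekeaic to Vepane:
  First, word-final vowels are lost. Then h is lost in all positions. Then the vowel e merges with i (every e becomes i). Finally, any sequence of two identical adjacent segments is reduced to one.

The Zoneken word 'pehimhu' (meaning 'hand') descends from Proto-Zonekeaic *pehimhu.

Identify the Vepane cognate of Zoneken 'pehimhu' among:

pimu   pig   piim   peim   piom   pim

Vepane: *pehimhu
  pehimhu → pehimh   [apocope]
  pehimh → peim   [h-loss]
  peim → piim   [vowel merger]
  piim → pim   [degemination]
  giving Vepane pim.
Among the options, 'pim' alone shows every Vepane change applied in order.

pim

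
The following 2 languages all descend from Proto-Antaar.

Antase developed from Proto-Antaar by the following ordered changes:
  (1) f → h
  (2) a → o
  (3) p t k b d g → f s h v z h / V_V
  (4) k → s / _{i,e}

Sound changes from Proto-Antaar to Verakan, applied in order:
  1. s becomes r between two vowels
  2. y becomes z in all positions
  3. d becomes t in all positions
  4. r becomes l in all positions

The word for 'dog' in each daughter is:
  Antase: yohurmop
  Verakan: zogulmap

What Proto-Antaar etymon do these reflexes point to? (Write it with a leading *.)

Position 3: Antase has h, Verakan has g. Verakan preserves g here (none of its changes turn any other segment into g), so the proto-segment is *g.
Position 7: Antase has o, Verakan has a. Verakan preserves a here (none of its changes turn any other segment into a), so the proto-segment is *a.
Position 5: Antase has r, Verakan has l. Antase preserves r here (none of its changes turn any other segment into r), so the proto-segment is *r.
Continuing position by position gives *yogurmap; check it forward:
Antase: *yogurmap
  yogurmap (rule 1 does not apply)
  yogurmap → yogurmop   [vowel merger]
  yogurmop → yohurmop   [intervocalic lenition]
  yohurmop (rule 4 does not apply)
  giving Antase yohurmop.
Verakan: *yogurmap > zogurmap > zogulmap  (by unconditioned shift, unconditioned shift)
*yogurmap is the unique common source.

*yogurmap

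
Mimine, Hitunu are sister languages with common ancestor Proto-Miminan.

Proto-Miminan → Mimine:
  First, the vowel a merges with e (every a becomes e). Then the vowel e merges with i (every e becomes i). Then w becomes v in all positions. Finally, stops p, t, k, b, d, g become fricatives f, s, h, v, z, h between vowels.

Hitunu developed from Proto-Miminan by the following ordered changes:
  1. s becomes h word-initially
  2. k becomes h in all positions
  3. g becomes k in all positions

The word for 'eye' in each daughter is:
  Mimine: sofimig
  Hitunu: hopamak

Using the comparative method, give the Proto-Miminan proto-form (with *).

Position 4: Mimine has i, Hitunu has a. Hitunu preserves a here (none of its changes turn any other segment into a), so the proto-segment is *a.
Position 7: Mimine has g, Hitunu has k. Mimine preserves g here (none of its changes turn any other segment into g), so the proto-segment is *g.
Continuing position by position gives *sopamag; check it forward:
Mimine: *sopamag > sopemeg > sopimig > sofimig  (by vowel merger, vowel merger, intervocalic lenition)
Hitunu: start from *sopamag.
  rule 1 (debuccalisation): sopamag → hopamag
  rule 2: no change — hopamag
  rule 3 (unconditioned shift): hopamag → hopamak
  ⇒ Hitunu hopamak
No other proto-form is consistent with every reflex, so the reconstruction is *sopamag.

*sopamag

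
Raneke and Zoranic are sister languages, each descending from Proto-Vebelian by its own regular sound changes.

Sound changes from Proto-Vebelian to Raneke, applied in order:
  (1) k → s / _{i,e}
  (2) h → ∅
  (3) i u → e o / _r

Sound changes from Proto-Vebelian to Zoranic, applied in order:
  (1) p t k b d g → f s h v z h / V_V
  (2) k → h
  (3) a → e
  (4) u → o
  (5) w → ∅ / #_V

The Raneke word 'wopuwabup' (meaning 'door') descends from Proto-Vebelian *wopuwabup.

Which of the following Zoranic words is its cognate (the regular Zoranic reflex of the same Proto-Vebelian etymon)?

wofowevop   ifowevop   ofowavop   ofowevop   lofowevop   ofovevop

Zoranic: *wopuwabup > wofuwavup > wofuwevup > wofowevop > ofowevop  (by intervocalic lenition, vowel merger, vowel merger, glide loss)
Only 'ofowevop' matches the regular Zoranic development of *wopuwabup.

ofowevop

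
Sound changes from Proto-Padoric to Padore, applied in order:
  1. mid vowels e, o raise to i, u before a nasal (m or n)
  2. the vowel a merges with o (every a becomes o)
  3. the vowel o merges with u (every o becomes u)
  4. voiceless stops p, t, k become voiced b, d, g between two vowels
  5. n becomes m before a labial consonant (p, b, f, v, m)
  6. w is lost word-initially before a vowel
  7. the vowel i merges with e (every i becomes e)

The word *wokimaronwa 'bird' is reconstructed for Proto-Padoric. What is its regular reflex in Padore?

Padore: start from *wokimaronwa.
  rule 1 (pre-nasal raising): wokimaronwa → wokimarunwa
  rule 2 (vowel merger): wokimarunwa → wokimorunwo
  rule 3 (vowel merger): wokimorunwo → wukimurunwu
  rule 4 (intervocalic voicing): wukimurunwu → wugimurunwu
  rule 5: no change — wugimurunwu
  rule 6 (glide loss): wugimurunwu → ugimurunwu
  rule 7 (vowel merger): ugimurunwu → ugemurunwu
  ⇒ Padore ugemurunwu

ugemurunwu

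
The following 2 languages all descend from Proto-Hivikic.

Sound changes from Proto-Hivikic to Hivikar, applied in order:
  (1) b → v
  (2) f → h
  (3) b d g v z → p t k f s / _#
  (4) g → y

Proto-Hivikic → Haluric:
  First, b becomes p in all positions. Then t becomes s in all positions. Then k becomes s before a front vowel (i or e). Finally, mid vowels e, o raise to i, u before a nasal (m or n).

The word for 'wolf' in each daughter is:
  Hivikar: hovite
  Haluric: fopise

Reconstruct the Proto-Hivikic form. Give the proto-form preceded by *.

*fobite

Position 5: Hivikar has t, Haluric has s. Taking the neighbouring segments as reconstructed: Hivikar t can only go back to *t; Haluric s could go back to *t or *k or *s — the one source consistent with every daughter is *t.
Position 3: Hivikar has v, Haluric has p. Taking the neighbouring segments as reconstructed: Hivikar v could go back to *b or *v; Haluric p could go back to *p or *b — the one source consistent with every daughter is *b.
Position 1: Hivikar has h, Haluric has f. Haluric preserves f here (none of its changes turn any other segment into f), so the proto-segment is *f.
The remaining positions agree across the daughters. Check the candidate against every language:
Hivikar: *fobite
  fobite → fovite   [unconditioned shift]
  fovite → hovite   [unconditioned shift]
  hovite (rule 3 does not apply)
  hovite (rule 4 does not apply)
  giving Hivikar hovite.
Haluric: *fobite > fopite > fopise  (by unconditioned shift, unconditioned shift)
Only *fobite yields all of Hivikar hovite, Haluric fopise.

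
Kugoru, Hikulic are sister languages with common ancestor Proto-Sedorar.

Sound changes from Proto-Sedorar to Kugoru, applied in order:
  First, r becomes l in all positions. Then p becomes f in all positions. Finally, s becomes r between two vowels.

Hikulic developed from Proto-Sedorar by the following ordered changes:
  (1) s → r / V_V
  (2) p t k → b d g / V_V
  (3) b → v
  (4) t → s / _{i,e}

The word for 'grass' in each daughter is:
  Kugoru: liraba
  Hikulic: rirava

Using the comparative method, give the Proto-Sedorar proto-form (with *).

Position 1: Kugoru has l, Hikulic has r. Taking the neighbouring segments as reconstructed: Kugoru l could go back to *l or *r; Hikulic r can only go back to *r — the one source consistent with every daughter is *r.
Position 3: Kugoru has r, Hikulic has r. In Kugoru, r can only continue *s, so the proto-segment is *s.
Position 5: Kugoru has b, Hikulic has v. Kugoru preserves b here (none of its changes turn any other segment into b), so the proto-segment is *b.
Continuing position by position gives *risaba; check it forward:
Kugoru: *risaba > lisaba > liraba  (by unconditioned shift, rhotacism)
Hikulic: *risaba > riraba > rirava  (by rhotacism, unconditioned shift)
Only *risaba yields all of Kugoru liraba, Hikulic rirava.

*risaba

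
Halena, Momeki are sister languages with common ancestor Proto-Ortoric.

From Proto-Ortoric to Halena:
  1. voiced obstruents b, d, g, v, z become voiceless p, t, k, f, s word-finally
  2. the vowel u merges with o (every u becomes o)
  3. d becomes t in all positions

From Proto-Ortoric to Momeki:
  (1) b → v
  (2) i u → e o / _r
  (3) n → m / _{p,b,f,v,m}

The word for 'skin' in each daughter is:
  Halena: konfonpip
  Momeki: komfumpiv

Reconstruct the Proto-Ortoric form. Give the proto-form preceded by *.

Position 5: Halena has o, Momeki has u. Momeki preserves u here (none of its changes turn any other segment into u), so the proto-segment is *u.
Position 9: Halena has p, Momeki has v. Taking the neighbouring segments as reconstructed: Halena p could go back to *p or *b; Momeki v could go back to *b or *v — the one source consistent with every daughter is *b.
This points to *konfunpib. Verify forward in each daughter:
Halena: start from *konfunpib.
  rule 1 (final devoicing): konfunpib → konfunpip
  rule 2 (vowel merger): konfunpip → konfonpip
  rule 3: no change — konfonpip
  ⇒ Halena konfonpip
Momeki: start from *konfunpib.
  rule 1 (unconditioned shift): konfunpib → konfunpiv
  rule 2: no change — konfunpiv
  rule 3 (nasal place assimilation): konfunpiv → komfumpiv
  ⇒ Momeki komfumpiv
No other proto-form is consistent with every reflex, so the reconstruction is *konfunpib.

*konfunpib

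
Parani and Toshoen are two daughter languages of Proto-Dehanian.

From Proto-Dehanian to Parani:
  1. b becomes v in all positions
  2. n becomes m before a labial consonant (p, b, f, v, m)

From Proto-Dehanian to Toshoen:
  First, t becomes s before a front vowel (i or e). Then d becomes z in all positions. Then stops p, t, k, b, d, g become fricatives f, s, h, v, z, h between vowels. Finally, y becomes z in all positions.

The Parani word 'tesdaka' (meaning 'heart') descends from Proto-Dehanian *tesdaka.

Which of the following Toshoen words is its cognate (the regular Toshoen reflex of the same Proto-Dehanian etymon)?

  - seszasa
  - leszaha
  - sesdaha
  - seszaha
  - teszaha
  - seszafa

Toshoen: *tesdaka > sesdaka > seszaka > seszaha  (by palatalisation, unconditioned shift, intervocalic lenition)

seszaha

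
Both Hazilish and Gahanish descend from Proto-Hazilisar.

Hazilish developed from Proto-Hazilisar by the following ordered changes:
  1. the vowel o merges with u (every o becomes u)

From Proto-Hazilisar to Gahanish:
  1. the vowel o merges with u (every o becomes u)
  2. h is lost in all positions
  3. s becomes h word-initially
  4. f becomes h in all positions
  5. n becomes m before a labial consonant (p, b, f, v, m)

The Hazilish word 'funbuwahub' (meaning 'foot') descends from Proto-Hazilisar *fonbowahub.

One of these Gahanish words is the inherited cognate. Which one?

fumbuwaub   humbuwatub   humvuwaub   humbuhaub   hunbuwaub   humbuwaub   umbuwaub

humbuwaub

Gahanish: *fonbowahub > funbuwahub > funbuwaub > hunbuwaub > humbuwaub  (by vowel merger, h-loss, unconditioned shift, nasal place assimilation)
Only 'humbuwaub' matches the regular Gahanish development of *fonbowahub.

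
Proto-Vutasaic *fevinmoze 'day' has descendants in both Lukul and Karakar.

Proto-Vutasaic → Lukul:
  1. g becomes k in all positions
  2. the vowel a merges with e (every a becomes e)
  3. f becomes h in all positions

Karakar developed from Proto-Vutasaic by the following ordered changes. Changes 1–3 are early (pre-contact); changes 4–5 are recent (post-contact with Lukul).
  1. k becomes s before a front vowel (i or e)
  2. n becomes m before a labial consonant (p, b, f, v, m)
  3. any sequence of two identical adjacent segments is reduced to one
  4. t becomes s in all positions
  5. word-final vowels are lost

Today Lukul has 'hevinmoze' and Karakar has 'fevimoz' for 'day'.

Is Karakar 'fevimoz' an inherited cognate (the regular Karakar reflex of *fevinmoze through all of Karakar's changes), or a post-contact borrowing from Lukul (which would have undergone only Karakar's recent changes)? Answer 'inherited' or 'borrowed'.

inherited

If inherited, *fevinmoze would pass through all of Karakar's changes:
Karakar: *fevinmoze > fevimmoze > fevimoze > fevimoz  (by nasal place assimilation, degemination, apocope)
If borrowed from Lukul 'hevinmoze' after the early changes, it would undergo only the recent ones:
  rule 4 (unconditioned shift): no change (hevinmoze)
  rule 5 (apocope): hevinmoze → hevinmoz
  ⇒ as a loan: hevinmoz
Karakar 'fevimoz' matches the inherited outcome exactly, so it is an inherited cognate, not a loan.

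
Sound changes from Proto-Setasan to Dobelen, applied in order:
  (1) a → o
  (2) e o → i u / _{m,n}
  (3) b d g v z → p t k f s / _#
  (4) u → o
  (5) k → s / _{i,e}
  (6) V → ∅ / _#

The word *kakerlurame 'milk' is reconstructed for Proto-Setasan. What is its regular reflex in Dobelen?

koserlorom

Dobelen: *kakerlurame
  kakerlurame → kokerlurome   [vowel merger]
  kokerlurome → kokerlurume   [pre-nasal raising]
  kokerlurume (rule 3 does not apply)
  kokerlurume → kokerlorome   [vowel merger]
  kokerlorome → koserlorome   [palatalisation]
  koserlorome → koserlorom   [apocope]
  giving Dobelen koserlorom.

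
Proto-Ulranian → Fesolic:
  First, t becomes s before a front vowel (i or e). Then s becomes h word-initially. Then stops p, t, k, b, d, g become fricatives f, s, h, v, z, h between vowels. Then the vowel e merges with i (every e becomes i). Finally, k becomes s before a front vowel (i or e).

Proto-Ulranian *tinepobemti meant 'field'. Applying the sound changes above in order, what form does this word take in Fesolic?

Fesolic: *tinepobemti
  tinepobemti → sinepobemsi   [palatalisation]
  sinepobemsi → hinepobemsi   [debuccalisation]
  hinepobemsi → hinefovemsi   [intervocalic lenition]
  hinefovemsi → hinifovimsi   [vowel merger]
  hinifovimsi (rule 5 does not apply)
  giving Fesolic hinifovimsi.

hinifovimsi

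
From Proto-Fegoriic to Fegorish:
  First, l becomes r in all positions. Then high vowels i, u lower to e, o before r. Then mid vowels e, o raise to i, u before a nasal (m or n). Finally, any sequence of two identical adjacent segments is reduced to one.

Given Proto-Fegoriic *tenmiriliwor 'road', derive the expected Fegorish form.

tinmereriwor

Fegorish: *tenmiriliwor
  tenmiriliwor → tenmiririwor   [unconditioned shift]
  tenmiririwor → tenmereriwor   [pre-rhotic lowering]
  tenmereriwor → tinmereriwor   [pre-nasal raising]
  tinmereriwor (rule 4 does not apply)
  giving Fegorish tinmereriwor.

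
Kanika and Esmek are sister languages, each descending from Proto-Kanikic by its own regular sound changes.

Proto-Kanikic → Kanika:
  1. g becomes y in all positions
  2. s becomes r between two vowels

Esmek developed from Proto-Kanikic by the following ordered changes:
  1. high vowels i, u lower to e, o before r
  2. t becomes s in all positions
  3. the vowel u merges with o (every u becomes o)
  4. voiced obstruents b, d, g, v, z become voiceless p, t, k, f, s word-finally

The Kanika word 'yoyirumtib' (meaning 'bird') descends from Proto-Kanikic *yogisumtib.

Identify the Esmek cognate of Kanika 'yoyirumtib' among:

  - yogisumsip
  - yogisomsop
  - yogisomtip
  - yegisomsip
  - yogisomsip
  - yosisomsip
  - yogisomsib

Esmek: *yogisumtib
  yogisumtib (rule 1 does not apply)
  yogisumtib → yogisumsib   [unconditioned shift]
  yogisumsib → yogisomsib   [vowel merger]
  yogisomsib → yogisomsip   [final devoicing]
  giving Esmek yogisomsip.

yogisomsip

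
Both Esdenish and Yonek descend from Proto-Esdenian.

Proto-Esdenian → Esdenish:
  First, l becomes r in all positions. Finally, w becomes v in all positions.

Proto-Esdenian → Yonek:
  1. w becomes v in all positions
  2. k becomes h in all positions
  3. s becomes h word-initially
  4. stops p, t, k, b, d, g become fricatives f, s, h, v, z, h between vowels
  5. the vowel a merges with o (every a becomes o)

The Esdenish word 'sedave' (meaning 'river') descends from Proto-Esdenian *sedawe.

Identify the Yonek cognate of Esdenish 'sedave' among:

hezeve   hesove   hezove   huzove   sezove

hezove

Yonek: start from *sedawe.
  rule 1 (unconditioned shift): sedawe → sedave
  rule 2: no change — sedave
  rule 3 (debuccalisation): sedave → hedave
  rule 4 (intervocalic lenition): hedave → hezave
  rule 5 (vowel merger): hezave → hezove
  ⇒ Yonek hezove
Only 'hezove' matches the regular Yonek development of *sedawe.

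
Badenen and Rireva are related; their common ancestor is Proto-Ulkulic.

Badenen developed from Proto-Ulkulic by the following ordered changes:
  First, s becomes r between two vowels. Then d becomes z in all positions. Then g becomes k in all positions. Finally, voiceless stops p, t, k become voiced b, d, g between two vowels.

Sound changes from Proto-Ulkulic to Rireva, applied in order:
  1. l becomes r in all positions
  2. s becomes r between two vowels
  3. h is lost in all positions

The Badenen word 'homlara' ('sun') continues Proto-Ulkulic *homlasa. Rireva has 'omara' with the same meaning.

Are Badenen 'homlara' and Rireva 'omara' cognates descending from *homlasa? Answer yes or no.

no

Derive the expected Rireva reflex of *homlasa:
Rireva: *homlasa > homrasa > homrara > omrara  (by unconditioned shift, rhotacism, h-loss)
The regular Rireva reflex would be 'omrara', but the attested form is 'omara'. The correspondence is irregular, so they are not cognates (the Rireva form has a different source).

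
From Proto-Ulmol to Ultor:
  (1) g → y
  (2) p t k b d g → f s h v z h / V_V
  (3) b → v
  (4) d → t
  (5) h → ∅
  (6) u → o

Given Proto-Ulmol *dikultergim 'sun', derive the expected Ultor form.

tiolteryim

Ultor: start from *dikultergim.
  rule 1 (unconditioned shift): dikultergim → dikulteryim
  rule 2 (intervocalic lenition): dikulteryim → dihulteryim
  rule 3: no change — dihulteryim
  rule 4 (unconditioned shift): dihulteryim → tihulteryim
  rule 5 (h-loss): tihulteryim → tiulteryim
  rule 6 (vowel merger): tiulteryim → tiolteryim
  ⇒ Ultor tiolteryim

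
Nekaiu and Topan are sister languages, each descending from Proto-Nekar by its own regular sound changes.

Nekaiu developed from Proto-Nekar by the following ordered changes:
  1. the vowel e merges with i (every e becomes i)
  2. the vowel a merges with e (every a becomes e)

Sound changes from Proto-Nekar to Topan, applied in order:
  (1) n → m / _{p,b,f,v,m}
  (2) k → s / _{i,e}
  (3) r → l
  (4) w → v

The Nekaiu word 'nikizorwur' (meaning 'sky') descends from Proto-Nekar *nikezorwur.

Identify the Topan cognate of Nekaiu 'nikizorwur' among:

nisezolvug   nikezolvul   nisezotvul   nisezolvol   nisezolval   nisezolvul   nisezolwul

nisezolvul

Topan: start from *nikezorwur.
  rule 1: no change — nikezorwur
  rule 2 (palatalisation): nikezorwur → nisezorwur
  rule 3 (unconditioned shift): nisezorwur → nisezolwul
  rule 4 (unconditioned shift): nisezolwul → nisezolvul
  ⇒ Topan nisezolvul
Among the options, 'nisezolvul' alone shows every Topan change applied in order.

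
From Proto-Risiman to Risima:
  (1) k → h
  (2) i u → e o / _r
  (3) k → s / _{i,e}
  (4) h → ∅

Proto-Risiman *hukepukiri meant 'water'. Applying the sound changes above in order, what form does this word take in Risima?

uepueri

Risima: *hukepukiri > huhepuhiri > huhepuheri > uepueri  (by unconditioned shift, pre-rhotic lowering, h-loss)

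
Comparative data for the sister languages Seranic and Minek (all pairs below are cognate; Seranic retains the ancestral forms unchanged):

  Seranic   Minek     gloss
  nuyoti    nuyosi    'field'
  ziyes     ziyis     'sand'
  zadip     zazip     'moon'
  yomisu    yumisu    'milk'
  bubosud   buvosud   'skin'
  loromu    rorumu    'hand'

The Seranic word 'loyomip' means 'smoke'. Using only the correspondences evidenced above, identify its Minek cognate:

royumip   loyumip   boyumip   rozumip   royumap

loromu ~ rorumu — Seranic l corresponds to Minek r word-initially before a back vowel.
yomisu ~ yumisu, loromu ~ rorumu — Seranic o corresponds to Minek u after a consonant, before a nasal.
Applying these to Seranic 'loyomip':
  loyomip → royomip   (l→r word-initially before a back vowel)
  royomip → royumip   (o→u after a consonant, before a nasal)
So the Minek cognate is 'royumip'.

royumip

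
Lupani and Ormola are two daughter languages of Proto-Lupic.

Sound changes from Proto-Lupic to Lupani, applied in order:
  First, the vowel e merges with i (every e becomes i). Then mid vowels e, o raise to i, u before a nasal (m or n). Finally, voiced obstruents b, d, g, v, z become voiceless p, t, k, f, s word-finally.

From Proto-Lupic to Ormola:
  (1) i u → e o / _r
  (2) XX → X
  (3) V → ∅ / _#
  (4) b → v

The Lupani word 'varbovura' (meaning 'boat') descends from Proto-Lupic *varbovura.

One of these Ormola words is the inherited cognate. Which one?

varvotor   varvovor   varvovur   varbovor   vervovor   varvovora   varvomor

varvovor

Ormola: *varbovura > varbovora > varbovor > varvovor  (by pre-rhotic lowering, apocope, unconditioned shift)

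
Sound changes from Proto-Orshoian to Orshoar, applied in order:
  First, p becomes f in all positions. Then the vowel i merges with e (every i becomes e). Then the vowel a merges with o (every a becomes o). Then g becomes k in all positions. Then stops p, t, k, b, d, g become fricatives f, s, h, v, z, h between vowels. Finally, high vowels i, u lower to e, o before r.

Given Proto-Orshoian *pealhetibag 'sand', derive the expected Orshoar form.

feolhesevok

Orshoar: start from *pealhetibag.
  rule 1 (unconditioned shift): pealhetibag → fealhetibag
  rule 2 (vowel merger): fealhetibag → fealhetebag
  rule 3 (vowel merger): fealhetebag → feolhetebog
  rule 4 (unconditioned shift): feolhetebog → feolhetebok
  rule 5 (intervocalic lenition): feolhetebok → feolhesevok
  rule 6: no change — feolhesevok
  ⇒ Orshoar feolhesevok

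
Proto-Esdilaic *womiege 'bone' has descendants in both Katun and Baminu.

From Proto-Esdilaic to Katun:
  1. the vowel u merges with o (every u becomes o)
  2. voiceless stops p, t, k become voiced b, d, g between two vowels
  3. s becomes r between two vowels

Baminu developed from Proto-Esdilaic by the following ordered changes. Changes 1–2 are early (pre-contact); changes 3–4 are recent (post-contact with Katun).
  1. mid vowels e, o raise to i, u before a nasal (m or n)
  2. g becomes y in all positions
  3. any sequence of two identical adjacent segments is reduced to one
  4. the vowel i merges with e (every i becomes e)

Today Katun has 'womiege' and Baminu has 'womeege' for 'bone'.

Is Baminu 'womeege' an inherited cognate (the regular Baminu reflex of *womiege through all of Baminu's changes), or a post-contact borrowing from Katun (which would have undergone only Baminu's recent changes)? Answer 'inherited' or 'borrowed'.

borrowed

If inherited, *womiege would pass through all of Baminu's changes:
Baminu: *womiege
  womiege → wumiege   [pre-nasal raising]
  wumiege → wumieye   [unconditioned shift]
  wumieye (rule 3 does not apply)
  wumieye → wumeeye   [vowel merger]
  giving Baminu wumeeye.
If borrowed from Katun 'womiege' after the early changes, it would undergo only the recent ones:
  rule 3 (degemination): no change (womiege)
  rule 4 (vowel merger): womiege → womeege
  ⇒ as a loan: womeege
Baminu 'womeege' matches the loan outcome 'womeege', not the inherited 'wumeeye' — it skipped the early Baminu changes, so it was borrowed from Katun.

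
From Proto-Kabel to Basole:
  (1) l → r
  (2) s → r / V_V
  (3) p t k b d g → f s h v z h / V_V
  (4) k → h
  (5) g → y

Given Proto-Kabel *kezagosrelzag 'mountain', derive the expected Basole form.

hezahosrerzay

Basole: *kezagosrelzag > kezagosrerzag > kezahosrerzag > hezahosrerzag > hezahosrerzay  (by unconditioned shift, intervocalic lenition, unconditioned shift, unconditioned shift)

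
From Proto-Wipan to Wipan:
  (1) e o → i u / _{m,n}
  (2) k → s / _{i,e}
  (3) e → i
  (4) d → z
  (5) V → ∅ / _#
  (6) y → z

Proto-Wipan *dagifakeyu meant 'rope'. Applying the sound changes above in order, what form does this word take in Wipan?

zagifasiz

Wipan: start from *dagifakeyu.
  rule 1: no change — dagifakeyu
  rule 2 (palatalisation): dagifakeyu → dagifaseyu
  rule 3 (vowel merger): dagifaseyu → dagifasiyu
  rule 4 (unconditioned shift): dagifasiyu → zagifasiyu
  rule 5 (apocope): zagifasiyu → zagifasiy
  rule 6 (unconditioned shift): zagifasiy → zagifasiz
  ⇒ Wipan zagifasiz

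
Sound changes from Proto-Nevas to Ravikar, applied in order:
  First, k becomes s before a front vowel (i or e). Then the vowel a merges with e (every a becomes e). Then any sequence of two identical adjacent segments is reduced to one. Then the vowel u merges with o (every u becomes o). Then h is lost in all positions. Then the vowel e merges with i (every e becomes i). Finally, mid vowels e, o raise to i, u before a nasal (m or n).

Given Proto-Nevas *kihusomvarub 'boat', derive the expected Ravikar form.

Ravikar: start from *kihusomvarub.
  rule 1 (palatalisation): kihusomvarub → sihusomvarub
  rule 2 (vowel merger): sihusomvarub → sihusomverub
  rule 3: no change — sihusomverub
  rule 4 (vowel merger): sihusomverub → sihosomverob
  rule 5 (h-loss): sihosomverob → siosomverob
  rule 6 (vowel merger): siosomverob → siosomvirob
  rule 7 (pre-nasal raising): siosomvirob → siosumvirob
  ⇒ Ravikar siosumvirob

siosumvirob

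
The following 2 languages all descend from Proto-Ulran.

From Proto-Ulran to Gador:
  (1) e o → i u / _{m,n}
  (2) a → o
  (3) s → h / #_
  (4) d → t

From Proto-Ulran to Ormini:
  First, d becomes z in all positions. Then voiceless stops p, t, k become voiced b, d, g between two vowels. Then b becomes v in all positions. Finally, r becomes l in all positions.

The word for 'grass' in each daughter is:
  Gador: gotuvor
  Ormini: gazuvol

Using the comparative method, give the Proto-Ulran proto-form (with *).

*gaduvor

Position 3: Gador has t, Ormini has z. Taking the neighbouring segments as reconstructed: Gador t could go back to *t or *d; Ormini z could go back to *d or *z — the one source consistent with every daughter is *d.
Position 7: Gador has r, Ormini has l. Gador preserves r here (none of its changes turn any other segment into r), so the proto-segment is *r.
Position 2: Gador has o, Ormini has a. Ormini preserves a here (none of its changes turn any other segment into a), so the proto-segment is *a.
This points to *gaduvor. Verify forward in each daughter:
Gador: start from *gaduvor.
  rule 1: no change — gaduvor
  rule 2 (vowel merger): gaduvor → goduvor
  rule 3: no change — goduvor
  rule 4 (unconditioned shift): goduvor → gotuvor
  ⇒ Gador gotuvor
Ormini: *gaduvor
  gaduvor → gazuvor   [unconditioned shift]
  gazuvor (rule 2 does not apply)
  gazuvor (rule 3 does not apply)
  gazuvor → gazuvol   [unconditioned shift]
  giving Ormini gazuvol.
No other proto-form is consistent with every reflex, so the reconstruction is *gaduvor.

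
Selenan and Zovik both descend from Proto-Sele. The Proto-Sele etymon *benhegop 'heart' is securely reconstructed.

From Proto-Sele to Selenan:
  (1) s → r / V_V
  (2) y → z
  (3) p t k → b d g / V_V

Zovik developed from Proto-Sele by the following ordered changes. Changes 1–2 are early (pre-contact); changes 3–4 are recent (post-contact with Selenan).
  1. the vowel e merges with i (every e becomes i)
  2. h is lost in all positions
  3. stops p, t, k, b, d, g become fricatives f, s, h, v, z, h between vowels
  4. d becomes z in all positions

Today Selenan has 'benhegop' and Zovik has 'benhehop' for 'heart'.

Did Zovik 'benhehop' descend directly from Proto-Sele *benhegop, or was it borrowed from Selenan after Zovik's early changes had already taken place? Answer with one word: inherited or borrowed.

If inherited, *benhegop would pass through all of Zovik's changes:
Zovik: *benhegop > binhigop > binigop > binihop  (by vowel merger, h-loss, intervocalic lenition)
If borrowed from Selenan 'benhegop' after the early changes, it would undergo only the recent ones:
  rule 3 (intervocalic lenition): benhegop → benhehop
  rule 4 (unconditioned shift): no change (benhehop)
  ⇒ as a loan: benhehop
Zovik 'benhehop' matches the loan outcome 'benhehop', not the inherited 'binihop' — it skipped the early Zovik changes, so it was borrowed from Selenan.

borrowed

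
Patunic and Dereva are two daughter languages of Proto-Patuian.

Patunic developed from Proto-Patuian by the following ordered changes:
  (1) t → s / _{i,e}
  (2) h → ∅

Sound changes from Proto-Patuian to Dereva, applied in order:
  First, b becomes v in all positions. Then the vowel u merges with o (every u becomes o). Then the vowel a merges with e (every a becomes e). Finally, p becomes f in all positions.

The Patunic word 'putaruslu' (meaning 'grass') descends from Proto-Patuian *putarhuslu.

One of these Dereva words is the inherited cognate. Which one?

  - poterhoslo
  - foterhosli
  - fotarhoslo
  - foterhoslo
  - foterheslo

foterhoslo

Dereva: *putarhuslu
  putarhuslu (rule 1 does not apply)
  putarhuslu → potarhoslo   [vowel merger]
  potarhoslo → poterhoslo   [vowel merger]
  poterhoslo → foterhoslo   [unconditioned shift]
  giving Dereva foterhoslo.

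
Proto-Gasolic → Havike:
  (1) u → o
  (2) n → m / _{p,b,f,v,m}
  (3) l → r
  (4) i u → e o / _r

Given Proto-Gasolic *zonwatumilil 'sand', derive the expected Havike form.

zonwatomerer

Havike: *zonwatumilil
  zonwatumilil → zonwatomilil   [vowel merger]
  zonwatomilil (rule 2 does not apply)
  zonwatomilil → zonwatomirir   [unconditioned shift]
  zonwatomirir → zonwatomerer   [pre-rhotic lowering]
  giving Havike zonwatomerer.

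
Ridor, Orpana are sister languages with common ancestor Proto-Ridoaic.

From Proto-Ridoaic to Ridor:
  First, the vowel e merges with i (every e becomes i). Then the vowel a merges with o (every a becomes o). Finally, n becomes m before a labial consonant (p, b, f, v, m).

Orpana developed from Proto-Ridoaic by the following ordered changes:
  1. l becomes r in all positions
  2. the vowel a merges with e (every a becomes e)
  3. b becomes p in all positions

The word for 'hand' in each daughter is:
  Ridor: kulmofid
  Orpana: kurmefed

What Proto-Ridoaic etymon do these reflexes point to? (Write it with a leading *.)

Position 5: Ridor has o, Orpana has e. Taking the neighbouring segments as reconstructed: Ridor o could go back to *a or *o; Orpana e could go back to *a or *e — the one source consistent with every daughter is *a.
Position 7: Ridor has i, Orpana has e. Taking the neighbouring segments as reconstructed: Ridor i could go back to *e or *i; Orpana e could go back to *a or *e — the one source consistent with every daughter is *e.
This points to *kulmafed. Verify forward in each daughter:
Ridor: *kulmafed
  kulmafed → kulmafid   [vowel merger]
  kulmafid → kulmofid   [vowel merger]
  kulmofid (rule 3 does not apply)
  giving Ridor kulmofid.
Orpana: *kulmafed > kurmafed > kurmefed  (by unconditioned shift, vowel merger)
Only *kulmafed yields all of Ridor kulmofid, Orpana kurmefed.

*kulmafed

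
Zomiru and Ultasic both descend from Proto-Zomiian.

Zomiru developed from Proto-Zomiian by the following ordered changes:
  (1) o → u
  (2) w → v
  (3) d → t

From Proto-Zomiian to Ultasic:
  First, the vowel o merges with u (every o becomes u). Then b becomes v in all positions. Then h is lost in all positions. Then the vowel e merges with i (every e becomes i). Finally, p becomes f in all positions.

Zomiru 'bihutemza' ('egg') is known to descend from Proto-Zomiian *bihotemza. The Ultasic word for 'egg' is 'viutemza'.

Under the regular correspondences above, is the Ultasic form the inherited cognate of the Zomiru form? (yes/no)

no

Derive the expected Ultasic reflex of *bihotemza:
Ultasic: *bihotemza > bihutemza > vihutemza > viutemza > viutimza  (by vowel merger, unconditioned shift, h-loss, vowel merger)
The regular Ultasic reflex would be 'viutimza', but the attested form is 'viutemza'. The correspondence is irregular, so they are not cognates (the Ultasic form has a different source).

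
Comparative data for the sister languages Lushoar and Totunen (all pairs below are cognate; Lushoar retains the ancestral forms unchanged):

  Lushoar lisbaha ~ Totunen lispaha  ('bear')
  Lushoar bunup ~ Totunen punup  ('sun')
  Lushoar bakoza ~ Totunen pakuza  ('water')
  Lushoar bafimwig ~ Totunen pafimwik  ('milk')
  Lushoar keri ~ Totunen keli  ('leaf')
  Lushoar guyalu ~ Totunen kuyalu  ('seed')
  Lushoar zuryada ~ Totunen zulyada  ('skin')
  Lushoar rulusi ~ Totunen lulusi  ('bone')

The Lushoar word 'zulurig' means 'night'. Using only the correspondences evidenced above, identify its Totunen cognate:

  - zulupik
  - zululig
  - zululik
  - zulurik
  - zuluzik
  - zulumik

zululik

keri ~ keli — Lushoar r corresponds to Totunen l between vowels (before a front vowel).
bafimwig ~ pafimwik — Lushoar g corresponds to Totunen k word-finally.
Applying these to Lushoar 'zulurig':
  zulurig → zululig   (r→l between vowels (before a front vowel))
  zululig → zululik   (g→k word-finally)
So the Totunen cognate is 'zululik'.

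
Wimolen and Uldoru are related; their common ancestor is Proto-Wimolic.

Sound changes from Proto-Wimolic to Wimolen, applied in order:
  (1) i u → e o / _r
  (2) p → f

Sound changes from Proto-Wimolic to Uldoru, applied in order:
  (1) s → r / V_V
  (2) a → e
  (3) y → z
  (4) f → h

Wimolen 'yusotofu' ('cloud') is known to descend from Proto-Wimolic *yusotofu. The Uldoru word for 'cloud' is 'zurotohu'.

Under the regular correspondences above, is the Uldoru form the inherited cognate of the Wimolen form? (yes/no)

yes

Derive the expected Uldoru reflex of *yusotofu:
Uldoru: start from *yusotofu.
  rule 1 (rhotacism): yusotofu → yurotofu
  rule 2: no change — yurotofu
  rule 3 (unconditioned shift): yurotofu → zurotofu
  rule 4 (unconditioned shift): zurotofu → zurotohu
  ⇒ Uldoru zurotohu
Uldoru 'zurotohu' matches the regular reflex exactly, so the pair is cognate.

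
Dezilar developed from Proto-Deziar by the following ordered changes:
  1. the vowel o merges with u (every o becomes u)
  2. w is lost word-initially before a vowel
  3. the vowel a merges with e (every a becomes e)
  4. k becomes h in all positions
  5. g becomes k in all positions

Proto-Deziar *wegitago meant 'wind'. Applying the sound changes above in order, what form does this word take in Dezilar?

ekiteku

Dezilar: *wegitago
  wegitago → wegitagu   [vowel merger]
  wegitagu → egitagu   [glide loss]
  egitagu → egitegu   [vowel merger]
  egitegu (rule 4 does not apply)
  egitegu → ekiteku   [unconditioned shift]
  giving Dezilar ekiteku.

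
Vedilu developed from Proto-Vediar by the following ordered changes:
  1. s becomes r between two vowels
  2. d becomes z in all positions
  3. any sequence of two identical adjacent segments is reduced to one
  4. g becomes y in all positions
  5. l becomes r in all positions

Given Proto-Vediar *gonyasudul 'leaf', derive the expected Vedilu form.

yonyaruzur

Vedilu: *gonyasudul
  gonyasudul → gonyarudul   [rhotacism]
  gonyarudul → gonyaruzul   [unconditioned shift]
  gonyaruzul (rule 3 does not apply)
  gonyaruzul → yonyaruzul   [unconditioned shift]
  yonyaruzul → yonyaruzur   [unconditioned shift]
  giving Vedilu yonyaruzur.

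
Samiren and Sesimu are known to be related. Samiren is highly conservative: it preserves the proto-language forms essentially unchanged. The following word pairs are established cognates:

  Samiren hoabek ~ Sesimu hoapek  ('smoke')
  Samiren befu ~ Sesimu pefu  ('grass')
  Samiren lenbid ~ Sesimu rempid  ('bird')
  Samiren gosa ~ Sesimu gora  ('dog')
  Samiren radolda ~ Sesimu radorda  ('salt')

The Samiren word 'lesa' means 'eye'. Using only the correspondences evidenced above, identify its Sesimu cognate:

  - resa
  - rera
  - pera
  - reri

lenbid ~ rempid — Samiren l corresponds to Sesimu r word-initially before a front vowel.
gosa ~ gora — Samiren s corresponds to Sesimu r between vowels (before a back vowel).
Applying these to Samiren 'lesa':
  lesa → resa   (l→r word-initially before a front vowel)
  resa → rera   (s→r between vowels (before a back vowel))
So the Sesimu cognate is 'rera'.

rera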